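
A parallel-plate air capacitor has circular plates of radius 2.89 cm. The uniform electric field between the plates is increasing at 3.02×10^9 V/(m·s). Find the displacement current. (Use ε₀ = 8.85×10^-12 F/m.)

With a uniform field, Φ_E = EA, so I_d = ε₀ A dE/dt = 7.01×10^-5 A.

7.01×10^-5 A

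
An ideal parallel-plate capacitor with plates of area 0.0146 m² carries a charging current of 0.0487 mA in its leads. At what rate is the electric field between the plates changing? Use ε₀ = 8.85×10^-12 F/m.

3.77×10^8 V/(m·s)

The displacement current between the plates equals the conduction current, I_d = 0.0487 mA.
Since I_d = ε₀ A dE/dt, dE/dt = I_d/(ε₀A) = (4.87×10^-5)/((8.85×10^-12)(0.0146)) = 3.77×10^8 V/(m·s).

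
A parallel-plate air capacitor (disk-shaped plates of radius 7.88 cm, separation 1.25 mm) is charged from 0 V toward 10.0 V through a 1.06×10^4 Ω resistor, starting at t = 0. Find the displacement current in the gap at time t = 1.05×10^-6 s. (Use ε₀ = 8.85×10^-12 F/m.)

4.60×10^-4 A

C = ε₀A/d = (8.85×10^-12)(0.01951)/(1.25×10^-3) = 1.381×10^-10 F, so τ = RC = 1.464×10^-6 s.
The conduction current is I(t) = (V₀/R) e^(−t/τ), and the displacement current between the plates equals it.
t/τ = 0.7172; I_d = (10.0/1.06×10^4) · e^(−0.7172) = (9.434×10^-4)(0.4881) = 4.60×10^-4 A.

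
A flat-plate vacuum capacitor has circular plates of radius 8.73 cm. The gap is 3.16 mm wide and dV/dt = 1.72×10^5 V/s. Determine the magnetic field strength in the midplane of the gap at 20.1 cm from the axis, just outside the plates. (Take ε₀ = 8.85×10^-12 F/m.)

I_d = C dV/dt with C = ε₀πR²/d = 6.705×10^-11 F, so I_d = (6.705×10^-11)(1.72×10^5) = 1.153×10^-5 A.
For r ≥ R the full I_d is enclosed: B = μ₀ I_d/(2πr) = (4π×10^-7)(1.153×10^-5)/(2π·0.201) = 1.15×10^-11 T.

1.15×10^-11 T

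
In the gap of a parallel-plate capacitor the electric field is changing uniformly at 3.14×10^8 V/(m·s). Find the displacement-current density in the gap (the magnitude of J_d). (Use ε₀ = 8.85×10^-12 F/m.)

2.78×10^-3 A/m²

The displacement-current density is ε₀ ∂E/∂t = (8.85×10^-12)(3.14×10^8) = 2.78×10^-3 A/m².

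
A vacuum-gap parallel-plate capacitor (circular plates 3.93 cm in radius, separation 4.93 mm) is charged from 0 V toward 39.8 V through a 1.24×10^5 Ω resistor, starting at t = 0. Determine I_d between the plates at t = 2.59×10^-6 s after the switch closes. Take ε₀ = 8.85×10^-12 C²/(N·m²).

With C = ε₀A/d = (8.85×10^-12)(4.852×10^-3)/(4.93×10^-3) = 8.710×10^-12 F, the time constant is τ = RC = 1.080×10^-6 s, so t/τ = 2.398 and e^(−t/τ) = 0.09090.
I_d = I_cond = (V₀/R) e^(−t/τ) = (3.210×10^-4)(0.09090) = 2.92×10^-5 A.

2.92×10^-5 A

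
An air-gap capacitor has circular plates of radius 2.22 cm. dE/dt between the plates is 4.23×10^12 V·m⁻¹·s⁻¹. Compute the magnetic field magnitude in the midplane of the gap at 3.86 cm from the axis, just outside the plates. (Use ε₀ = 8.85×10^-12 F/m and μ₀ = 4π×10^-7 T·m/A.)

3.00×10^-7 T

I_d = ε₀ dΦ_E/dt = ε₀ πR² (dE/dt) = (8.85×10^-12)(1.548×10^-3)(4.23×10^12) = 0.05795 A through the full plate area.
Outside the plates the loop encloses all of I_d, so B·2πr = μ₀ I_d and B = 3.00×10^-7 T.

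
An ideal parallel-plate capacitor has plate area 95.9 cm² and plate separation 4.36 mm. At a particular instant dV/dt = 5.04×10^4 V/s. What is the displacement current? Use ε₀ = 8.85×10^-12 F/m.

C = ε₀A/d = (8.85×10^-12)(9.59×10^-3)/(4.36×10^-3) = 1.947×10^-11 F.
I_d = C dV/dt = (1.947×10^-11)(5.04×10^4) = 9.81×10^-7 A.

9.81×10^-7 A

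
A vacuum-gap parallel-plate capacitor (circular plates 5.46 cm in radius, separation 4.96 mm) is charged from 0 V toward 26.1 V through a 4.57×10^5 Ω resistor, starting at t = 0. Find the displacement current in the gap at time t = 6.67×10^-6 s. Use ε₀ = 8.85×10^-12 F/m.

2.38×10^-5 A

C = ε₀A/d = (8.85×10^-12)(9.366×10^-3)/(4.96×10^-3) = 1.671×10^-11 F, so τ = RC = 7.636×10^-6 s.
The conduction current is I(t) = (V₀/R) e^(−t/τ), and the displacement current between the plates equals it.
t/τ = 0.8735; I_d = (26.1/4.57×10^5) · e^(−0.8735) = (5.711×10^-5)(0.4175) = 2.38×10^-5 A.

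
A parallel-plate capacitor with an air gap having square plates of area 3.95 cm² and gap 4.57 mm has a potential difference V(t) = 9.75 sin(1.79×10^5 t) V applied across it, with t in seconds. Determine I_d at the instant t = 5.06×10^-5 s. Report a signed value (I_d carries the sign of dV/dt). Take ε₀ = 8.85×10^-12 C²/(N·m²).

-1.25×10^-6 A

dE/dt = (V₀ω/d)·cos(ωt) with ωt = 9.0574 rad: (9.75)(1.79×10^5)(-0.9333)/(4.57×10^-3) = -3.564×10^8 V/(m·s).
I_d = ε₀ A dE/dt = (8.85×10^-12)(3.95×10^-4)(-3.564×10^8) = -1.25×10^-6 A.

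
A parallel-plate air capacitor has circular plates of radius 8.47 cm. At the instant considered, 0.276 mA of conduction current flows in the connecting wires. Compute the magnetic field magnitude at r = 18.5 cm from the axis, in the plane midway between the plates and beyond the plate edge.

Between the plates the displacement current equals the wire current: I_d = 0.276 mA = 2.76×10^-4 A.
Outside the plates the loop encloses all of I_d, so B·2πr = μ₀ I_d and B = 2.98×10^-10 T.

2.98×10^-10 T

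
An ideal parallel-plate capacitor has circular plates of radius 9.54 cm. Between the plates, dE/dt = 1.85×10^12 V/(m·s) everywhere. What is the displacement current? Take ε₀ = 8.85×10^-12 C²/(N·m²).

0.468 A

The displacement current is ε₀ times dΦ_E/dt = ε₀ A dE/dt = (8.85×10^-12)(0.02859)(1.85×10^12) = 0.468 A.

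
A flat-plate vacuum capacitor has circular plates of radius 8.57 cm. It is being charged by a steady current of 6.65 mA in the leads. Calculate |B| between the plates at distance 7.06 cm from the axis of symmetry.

Between the plates the displacement current equals the wire current: I_d = 6.65 mA = 6.65×10^-3 A.
For r < R the Ampère–Maxwell law gives B(2πr) = μ₀ I_d (r²/R²), so B = μ₀ I_d r/(2πR²) = (4π×10^-7)(6.65×10^-3)(0.0706)/(2π·0.0857²) = 1.28×10^-8 T.

1.28×10^-8 T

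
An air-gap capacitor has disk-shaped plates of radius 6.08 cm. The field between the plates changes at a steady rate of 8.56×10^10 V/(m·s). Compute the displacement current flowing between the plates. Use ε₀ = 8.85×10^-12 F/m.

With a uniform field, Φ_E = EA, so I_d = ε₀ A dE/dt = 8.80×10^-3 A.

8.80×10^-3 A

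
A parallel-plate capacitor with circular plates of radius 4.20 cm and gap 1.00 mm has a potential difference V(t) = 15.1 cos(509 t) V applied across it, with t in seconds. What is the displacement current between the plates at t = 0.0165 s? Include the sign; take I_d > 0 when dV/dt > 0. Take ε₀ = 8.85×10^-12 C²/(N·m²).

dE/dt = (V₀ω/d)·−sin(ωt) with ωt = 8.3985 rad: (15.1)(509)(-0.8554)/(1.00×10^-3) = -6.575×10^6 V/(m·s).
I_d = ε₀ A dE/dt = (8.85×10^-12)(5.542×10^-3)(-6.575×10^6) = -3.22×10^-7 A.

-3.22×10^-7 A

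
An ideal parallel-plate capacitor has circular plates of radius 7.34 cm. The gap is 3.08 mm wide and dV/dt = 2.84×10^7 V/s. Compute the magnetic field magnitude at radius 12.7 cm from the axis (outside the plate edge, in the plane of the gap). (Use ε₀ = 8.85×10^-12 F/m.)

2.18×10^-9 T

dE/dt = (dV/dt)/d = 9.221×10^9 V/(m·s); I_d = ε₀(πR²)(dE/dt) = (8.85×10^-12)(0.01693)(9.221×10^9) = 1.382×10^-3 A.
With r > R the enclosed displacement current is the full I_d; B = μ₀ I_d / (2πr) = 2.18×10^-9 T.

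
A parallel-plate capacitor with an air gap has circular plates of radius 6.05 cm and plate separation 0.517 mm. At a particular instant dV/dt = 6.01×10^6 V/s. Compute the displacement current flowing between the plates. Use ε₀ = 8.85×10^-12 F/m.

1.18×10^-3 A

E = V/d so dE/dt = (dV/dt)/d = 1.162×10^10 V/(m·s), and I_d = ε₀ A dE/dt = (8.85×10^-12)(0.01150)(1.162×10^10) = 1.18×10^-3 A.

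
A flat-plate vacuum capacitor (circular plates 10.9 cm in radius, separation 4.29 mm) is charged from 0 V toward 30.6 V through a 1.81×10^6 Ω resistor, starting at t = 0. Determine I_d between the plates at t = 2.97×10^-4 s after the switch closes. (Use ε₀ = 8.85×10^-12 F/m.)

With C = ε₀A/d = (8.85×10^-12)(0.03733)/(4.29×10^-3) = 7.701×10^-11 F, the time constant is τ = RC = 1.394×10^-4 s, so t/τ = 2.131 and e^(−t/τ) = 0.1187.
I_d = I_cond = (V₀/R) e^(−t/τ) = (1.691×10^-5)(0.1187) = 2.01×10^-6 A.

2.01×10^-6 A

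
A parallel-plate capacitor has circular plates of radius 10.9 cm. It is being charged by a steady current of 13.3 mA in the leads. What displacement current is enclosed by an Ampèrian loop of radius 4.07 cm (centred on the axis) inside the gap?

No conduction current crosses the gap, so I_d there equals the 0.0133 A in the leads.
Since J_d is uniform, the enclosed fraction is (r/R)² = 0.1394, giving I_d,enc = 1.85×10^-3 A.

1.85×10^-3 A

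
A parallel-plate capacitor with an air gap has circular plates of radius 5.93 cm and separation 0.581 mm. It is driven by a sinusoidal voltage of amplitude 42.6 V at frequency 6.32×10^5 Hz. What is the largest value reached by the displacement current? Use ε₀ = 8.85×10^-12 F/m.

(dE/dt)_max = V₀ω/d = 2.912×10^11 V/(m·s); ω = 2πf = 3.971×10^6 rad/s.
I_d,max = ε₀ A (dE/dt)_max = (8.85×10^-12)(0.01105)(2.912×10^11) = 0.0285 A.

0.0285 A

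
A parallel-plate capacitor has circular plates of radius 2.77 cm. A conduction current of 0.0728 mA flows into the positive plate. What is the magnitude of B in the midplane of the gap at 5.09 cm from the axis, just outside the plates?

2.86×10^-10 T

By continuity the displacement current in the gap matches the conduction current: I_d = 7.28×10^-5 A.
With r > R the enclosed displacement current is the full I_d; B = μ₀ I_d / (2πr) = 2.86×10^-10 T.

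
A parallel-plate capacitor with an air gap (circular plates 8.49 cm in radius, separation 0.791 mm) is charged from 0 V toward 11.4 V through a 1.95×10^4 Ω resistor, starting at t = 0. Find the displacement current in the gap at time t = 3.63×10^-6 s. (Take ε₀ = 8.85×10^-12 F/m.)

C = ε₀A/d = (8.85×10^-12)(0.02264)/(7.91×10^-4) = 2.533×10^-10 F and τ = RC = 4.939×10^-6 s. I_d in the gap equals the RC charging current.
I_d(t) = (V₀/R) e^(−t/τ) = 5.846×10^-4 · e^(−0.7350) = 2.80×10^-4 A.

2.80×10^-4 A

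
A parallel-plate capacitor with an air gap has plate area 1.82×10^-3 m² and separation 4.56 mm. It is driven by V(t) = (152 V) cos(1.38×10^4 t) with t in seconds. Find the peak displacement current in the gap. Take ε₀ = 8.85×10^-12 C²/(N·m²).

The displacement current equals the conduction current C dV/dt, which peaks at C V₀ ω.
With C = ε₀A/d = (8.85×10^-12)(1.82×10^-3)/(4.56×10^-3) = 3.532×10^-12 F and ω = 1.38×10^4 rad/s, I_d,max = (3.532×10^-12)(152)(1.38×10^4) = 7.41×10^-6 A.

7.41×10^-6 A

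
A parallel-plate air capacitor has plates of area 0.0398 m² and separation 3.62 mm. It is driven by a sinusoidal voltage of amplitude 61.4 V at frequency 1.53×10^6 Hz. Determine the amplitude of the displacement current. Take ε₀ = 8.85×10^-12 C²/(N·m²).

0.0574 A

C = ε₀A/d = (8.85×10^-12)(0.0398)/(3.62×10^-3) = 9.730×10^-11 F; ω = 2πf = 9.613×10^6 rad/s.
I_d = C dV/dt, so |I_d|_max = C V₀ ω = (9.730×10^-11)(61.4)(9.613×10^6) = 0.0574 A.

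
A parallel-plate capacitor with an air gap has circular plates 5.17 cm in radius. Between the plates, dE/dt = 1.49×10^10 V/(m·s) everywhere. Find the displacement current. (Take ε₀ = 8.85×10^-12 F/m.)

I_d = ε₀ A (dE/dt) = (8.85×10^-12)(8.397×10^-3 m²)(1.49×10^10) = 1.11×10^-3 A.

1.11×10^-3 A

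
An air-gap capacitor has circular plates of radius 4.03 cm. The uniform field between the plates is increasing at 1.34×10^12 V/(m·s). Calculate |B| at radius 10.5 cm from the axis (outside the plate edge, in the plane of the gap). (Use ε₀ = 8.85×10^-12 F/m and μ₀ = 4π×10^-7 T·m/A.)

Through the whole plate area (πR² = 5.102×10^-3 m²), I_d = ε₀ πR² dE/dt = 0.06050 A.
With r > R the enclosed displacement current is the full I_d; B = μ₀ I_d / (2πr) = 1.15×10^-7 T.

1.15×10^-7 T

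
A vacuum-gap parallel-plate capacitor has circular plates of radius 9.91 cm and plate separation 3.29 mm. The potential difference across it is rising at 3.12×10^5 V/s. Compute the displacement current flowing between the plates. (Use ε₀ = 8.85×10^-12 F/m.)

2.59×10^-5 A

The displacement current equals the charging current C dV/dt. With C = ε₀A/d = (8.85×10^-12)(0.03085)/(3.29×10^-3) = 8.299×10^-11 F, I_d = (8.299×10^-11)(3.12×10^5) = 2.59×10^-5 A.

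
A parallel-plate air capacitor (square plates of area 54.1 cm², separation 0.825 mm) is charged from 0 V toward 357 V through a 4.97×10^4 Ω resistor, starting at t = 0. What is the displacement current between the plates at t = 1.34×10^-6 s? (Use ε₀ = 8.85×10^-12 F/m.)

4.51×10^-3 A

C = ε₀A/d = (8.85×10^-12)(5.41×10^-3)/(8.25×10^-4) = 5.803×10^-11 F and τ = RC = 2.884×10^-6 s. I_d in the gap equals the RC charging current.
I_d(t) = (V₀/R) e^(−t/τ) = 7.183×10^-3 · e^(−0.4646) = 4.51×10^-3 A.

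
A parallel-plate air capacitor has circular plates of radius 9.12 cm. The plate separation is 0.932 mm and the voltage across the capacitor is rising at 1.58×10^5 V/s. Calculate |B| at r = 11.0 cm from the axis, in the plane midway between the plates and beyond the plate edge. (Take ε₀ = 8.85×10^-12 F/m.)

I_d = C dV/dt with C = ε₀πR²/d = 2.481×10^-10 F, so I_d = (2.481×10^-10)(1.58×10^5) = 3.920×10^-5 A.
With r > R the enclosed displacement current is the full I_d; B = μ₀ I_d / (2πr) = 7.13×10^-11 T.

7.13×10^-11 T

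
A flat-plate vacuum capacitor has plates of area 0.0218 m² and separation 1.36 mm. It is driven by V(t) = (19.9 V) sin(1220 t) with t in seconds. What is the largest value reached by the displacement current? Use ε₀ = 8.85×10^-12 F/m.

3.44×10^-6 A

(dE/dt)_max = V₀ω/d = 1.785×10^7 V/(m·s); ω = 1220 rad/s.
I_d,max = ε₀ A (dE/dt)_max = (8.85×10^-12)(0.0218)(1.785×10^7) = 3.44×10^-6 A.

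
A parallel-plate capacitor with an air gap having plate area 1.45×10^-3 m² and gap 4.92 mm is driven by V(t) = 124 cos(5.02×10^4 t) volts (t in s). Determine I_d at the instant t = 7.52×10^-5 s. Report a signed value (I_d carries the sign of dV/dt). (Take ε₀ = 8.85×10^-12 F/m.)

9.61×10^-6 A

C = ε₀A/d = (8.85×10^-12)(1.45×10^-3)/(4.92×10^-3) = 2.608×10^-12 F. dV/dt = V₀ω·−sin(ωt); at ωt = 3.77504 rad this factor is 0.5919.
I_d = C dV/dt = (2.608×10^-12)(124)(5.02×10^4)(0.5919) = 9.61×10^-6 A.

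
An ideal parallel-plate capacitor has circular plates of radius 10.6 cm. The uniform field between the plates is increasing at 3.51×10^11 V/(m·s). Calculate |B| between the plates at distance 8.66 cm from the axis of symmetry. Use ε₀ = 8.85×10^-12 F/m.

1.69×10^-7 T

Through the whole plate area (πR² = 0.03530 m²), I_d = ε₀ πR² dE/dt = 0.1097 A.
An Ampèrian loop of radius r encloses a fraction (r/R)² of I_d. Then B·2πr = μ₀ I_d (r/R)², giving B = μ₀ I_d r/(2πR²) = 1.69×10^-7 T.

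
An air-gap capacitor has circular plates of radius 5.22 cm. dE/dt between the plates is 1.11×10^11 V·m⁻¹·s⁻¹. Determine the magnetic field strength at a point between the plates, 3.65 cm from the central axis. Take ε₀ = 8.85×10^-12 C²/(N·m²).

2.25×10^-8 T

Through the whole plate area (πR² = 8.560×10^-3 m²), I_d = ε₀ πR² dE/dt = 8.409×10^-3 A.
∮B·dl = μ₀ I_d,enc with I_d,enc = I_d r²/R² = 4.111×10^-3 A; so B = μ₀ I_d,enc/(2πr) = 2.25×10^-8 T.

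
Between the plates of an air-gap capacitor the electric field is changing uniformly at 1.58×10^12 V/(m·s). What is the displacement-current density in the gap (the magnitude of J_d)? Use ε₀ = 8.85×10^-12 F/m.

14.0 A/m²

The displacement-current density is ε₀ ∂E/∂t = (8.85×10^-12)(1.58×10^12) = 14.0 A/m².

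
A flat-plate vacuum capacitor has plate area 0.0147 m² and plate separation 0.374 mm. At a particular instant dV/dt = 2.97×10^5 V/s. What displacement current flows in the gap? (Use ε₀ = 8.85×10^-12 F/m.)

The field between the plates is E = V/d, so dE/dt = (2.97×10^5)/(3.74×10^-4 m) = 7.941×10^8 V/(m·s).
I_d = ε₀ A (dE/dt) = (8.85×10^-12)(0.0147)(7.941×10^8) = 1.03×10^-4 A.

1.03×10^-4 A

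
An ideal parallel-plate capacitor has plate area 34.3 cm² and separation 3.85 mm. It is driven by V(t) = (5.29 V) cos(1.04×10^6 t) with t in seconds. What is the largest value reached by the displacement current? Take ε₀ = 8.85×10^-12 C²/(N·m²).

4.34×10^-5 A

(dE/dt)_max = V₀ω/d = 1.429×10^9 V/(m·s); ω = 1.04×10^6 rad/s.
I_d,max = ε₀ A (dE/dt)_max = (8.85×10^-12)(3.43×10^-3)(1.429×10^9) = 4.34×10^-5 A.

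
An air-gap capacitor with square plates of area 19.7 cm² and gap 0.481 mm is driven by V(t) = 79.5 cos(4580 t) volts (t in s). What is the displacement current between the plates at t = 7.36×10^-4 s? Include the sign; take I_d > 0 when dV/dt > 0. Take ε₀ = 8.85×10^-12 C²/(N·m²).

3.00×10^-6 A

C = ε₀A/d = (8.85×10^-12)(1.97×10^-3)/(4.81×10^-4) = 3.625×10^-11 F. dV/dt = V₀ω·−sin(ωt); at ωt = 3.37088 rad this factor is 0.2273.
I_d = C dV/dt = (3.625×10^-11)(79.5)(4580)(0.2273) = 3.00×10^-6 A.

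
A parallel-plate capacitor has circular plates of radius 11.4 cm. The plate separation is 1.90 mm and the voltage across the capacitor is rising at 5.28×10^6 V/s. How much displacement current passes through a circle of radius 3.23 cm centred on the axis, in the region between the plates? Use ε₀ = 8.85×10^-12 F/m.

8.06×10^-5 A

With E = V/d, dE/dt = 2.779×10^9 V/(m·s) and πR² = 0.04083 m², giving I_d = ε₀ πR² dE/dt = 1.004×10^-3 A.
The field is uniform, so I_d,enc = I_d (r/R)² = (1.004×10^-3)(3.23/11.4)² = 8.06×10^-5 A.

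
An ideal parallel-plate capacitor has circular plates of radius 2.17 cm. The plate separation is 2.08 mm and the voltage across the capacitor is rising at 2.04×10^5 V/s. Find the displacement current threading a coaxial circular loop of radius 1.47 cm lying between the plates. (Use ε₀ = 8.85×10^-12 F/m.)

5.89×10^-7 A

With E = V/d, dE/dt = 9.808×10^7 V/(m·s) and πR² = 1.479×10^-3 m², giving I_d = ε₀ πR² dE/dt = 1.284×10^-6 A.
Since J_d is uniform, the enclosed fraction is (r/R)² = 0.4589, giving I_d,enc = 5.89×10^-7 A.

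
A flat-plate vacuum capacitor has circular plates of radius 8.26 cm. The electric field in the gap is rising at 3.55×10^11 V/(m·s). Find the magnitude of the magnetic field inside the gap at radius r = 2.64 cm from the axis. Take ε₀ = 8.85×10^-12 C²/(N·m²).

5.21×10^-8 T

Through the whole plate area (πR² = 0.02143 m²), I_d = ε₀ πR² dE/dt = 0.06733 A.
An Ampèrian loop of radius r encloses a fraction (r/R)² of I_d. Then B·2πr = μ₀ I_d (r/R)², giving B = μ₀ I_d r/(2πR²) = 5.21×10^-8 T.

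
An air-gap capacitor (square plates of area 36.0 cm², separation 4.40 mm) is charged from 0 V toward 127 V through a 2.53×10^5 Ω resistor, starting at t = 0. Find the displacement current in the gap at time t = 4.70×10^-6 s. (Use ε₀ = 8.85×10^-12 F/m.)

3.86×10^-5 A

With C = ε₀A/d = (8.85×10^-12)(3.60×10^-3)/(4.40×10^-3) = 7.241×10^-12 F, the time constant is τ = RC = 1.832×10^-6 s, so t/τ = 2.566 and e^(−t/τ) = 0.07684.
I_d = I_cond = (V₀/R) e^(−t/τ) = (5.020×10^-4)(0.07684) = 3.86×10^-5 A.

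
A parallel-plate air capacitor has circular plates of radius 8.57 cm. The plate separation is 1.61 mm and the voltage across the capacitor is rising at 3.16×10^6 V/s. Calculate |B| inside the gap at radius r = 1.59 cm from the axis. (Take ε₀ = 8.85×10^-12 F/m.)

With E = V/d, dE/dt = 1.963×10^9 V/(m·s) and πR² = 0.02307 m², giving I_d = ε₀ πR² dE/dt = 4.008×10^-4 A.
For r < R the Ampère–Maxwell law gives B(2πr) = μ₀ I_d (r²/R²), so B = μ₀ I_d r/(2πR²) = (4π×10^-7)(4.008×10^-4)(0.0159)/(2π·0.0857²) = 1.74×10^-10 T.

1.74×10^-10 T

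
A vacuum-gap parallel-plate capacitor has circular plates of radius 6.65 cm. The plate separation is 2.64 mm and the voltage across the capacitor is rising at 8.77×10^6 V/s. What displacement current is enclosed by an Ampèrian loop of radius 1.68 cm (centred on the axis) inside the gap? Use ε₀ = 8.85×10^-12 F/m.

dE/dt = (dV/dt)/d = 3.322×10^9 V/(m·s); I_d = ε₀(πR²)(dE/dt) = (8.85×10^-12)(0.01389)(3.322×10^9) = 4.084×10^-4 A.
The field is uniform, so I_d,enc = I_d (r/R)² = (4.084×10^-4)(1.68/6.65)² = 2.61×10^-5 A.

2.61×10^-5 A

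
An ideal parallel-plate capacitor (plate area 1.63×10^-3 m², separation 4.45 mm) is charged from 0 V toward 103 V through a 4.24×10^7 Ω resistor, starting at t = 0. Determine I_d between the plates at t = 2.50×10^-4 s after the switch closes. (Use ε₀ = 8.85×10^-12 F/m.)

C = ε₀A/d = (8.85×10^-12)(1.63×10^-3)/(4.45×10^-3) = 3.242×10^-12 F and τ = RC = 1.375×10^-4 s. I_d in the gap equals the RC charging current.
I_d(t) = (V₀/R) e^(−t/τ) = 2.429×10^-6 · e^(−1.818) = 3.94×10^-7 A.

3.94×10^-7 A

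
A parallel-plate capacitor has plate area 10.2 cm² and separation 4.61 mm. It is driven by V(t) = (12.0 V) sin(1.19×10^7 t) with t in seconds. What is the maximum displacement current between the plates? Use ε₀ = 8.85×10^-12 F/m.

2.80×10^-4 A

The displacement current equals the conduction current C dV/dt, which peaks at C V₀ ω.
With C = ε₀A/d = (8.85×10^-12)(1.02×10^-3)/(4.61×10^-3) = 1.958×10^-12 F and ω = 1.19×10^7 rad/s, I_d,max = (1.958×10^-12)(12.0)(1.19×10^7) = 2.80×10^-4 A.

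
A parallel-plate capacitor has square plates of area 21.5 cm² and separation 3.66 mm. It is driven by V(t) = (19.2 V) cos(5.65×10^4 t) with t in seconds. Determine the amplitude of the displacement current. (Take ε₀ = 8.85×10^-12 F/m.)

The displacement current equals the conduction current C dV/dt, which peaks at C V₀ ω.
With C = ε₀A/d = (8.85×10^-12)(2.15×10^-3)/(3.66×10^-3) = 5.199×10^-12 F and ω = 5.65×10^4 rad/s, I_d,max = (5.199×10^-12)(19.2)(5.65×10^4) = 5.64×10^-6 A.

5.64×10^-6 A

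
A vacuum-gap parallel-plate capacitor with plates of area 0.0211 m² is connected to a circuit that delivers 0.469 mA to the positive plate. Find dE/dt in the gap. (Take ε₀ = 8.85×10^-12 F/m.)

2.51×10^9 V/(m·s)

The displacement current between the plates equals the conduction current, I_d = 0.469 mA.
Inverting I_d = ε₀ A dE/dt gives dE/dt = 4.69×10^-4 / (8.85×10^-12 · 0.0211) = 2.51×10^9 V/(m·s).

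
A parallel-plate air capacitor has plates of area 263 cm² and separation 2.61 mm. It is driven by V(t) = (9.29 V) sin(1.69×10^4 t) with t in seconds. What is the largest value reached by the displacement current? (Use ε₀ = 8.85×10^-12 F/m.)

C = ε₀A/d = (8.85×10^-12)(0.0263)/(2.61×10^-3) = 8.918×10^-11 F; ω = 1.69×10^4 rad/s.
I_d = C dV/dt, so |I_d|_max = C V₀ ω = (8.918×10^-11)(9.29)(1.69×10^4) = 1.40×10^-5 A.

1.40×10^-5 A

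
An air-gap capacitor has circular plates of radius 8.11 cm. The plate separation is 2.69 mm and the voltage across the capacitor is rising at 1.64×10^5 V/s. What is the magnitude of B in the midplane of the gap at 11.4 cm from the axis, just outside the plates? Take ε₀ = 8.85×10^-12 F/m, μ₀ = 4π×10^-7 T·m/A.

1.96×10^-11 T

I_d = C dV/dt with C = ε₀πR²/d = 6.797×10^-11 F, so I_d = (6.797×10^-11)(1.64×10^5) = 1.115×10^-5 A.
Outside the plates the loop encloses all of I_d, so B·2πr = μ₀ I_d and B = 1.96×10^-11 T.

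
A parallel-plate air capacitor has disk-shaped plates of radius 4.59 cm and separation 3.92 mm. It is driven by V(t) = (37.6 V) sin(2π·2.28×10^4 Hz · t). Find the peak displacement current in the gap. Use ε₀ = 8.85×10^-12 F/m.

C = ε₀A/d = (8.85×10^-12)(6.619×10^-3)/(3.92×10^-3) = 1.494×10^-11 F; ω = 2πf = 1.433×10^5 rad/s.
I_d = C dV/dt, so |I_d|_max = C V₀ ω = (1.494×10^-11)(37.6)(1.433×10^5) = 8.05×10^-5 A.

8.05×10^-5 A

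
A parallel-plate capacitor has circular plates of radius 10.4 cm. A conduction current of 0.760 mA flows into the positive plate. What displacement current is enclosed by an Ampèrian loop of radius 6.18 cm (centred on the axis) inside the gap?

2.68×10^-4 A

No conduction current crosses the gap, so I_d there equals the 7.60×10^-4 A in the leads.
Since J_d is uniform, the enclosed fraction is (r/R)² = 0.3531, giving I_d,enc = 2.68×10^-4 A.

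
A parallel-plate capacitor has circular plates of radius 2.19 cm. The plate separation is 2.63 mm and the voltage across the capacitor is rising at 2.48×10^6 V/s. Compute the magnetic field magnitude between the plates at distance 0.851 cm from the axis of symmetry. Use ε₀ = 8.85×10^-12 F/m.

4.46×10^-11 T

I_d = C dV/dt with C = ε₀πR²/d = 5.071×10^-12 F, so I_d = (5.071×10^-12)(2.48×10^6) = 1.258×10^-5 A.
An Ampèrian loop of radius r encloses a fraction (r/R)² of I_d. Then B·2πr = μ₀ I_d (r/R)², giving B = μ₀ I_d r/(2πR²) = 4.46×10^-11 T.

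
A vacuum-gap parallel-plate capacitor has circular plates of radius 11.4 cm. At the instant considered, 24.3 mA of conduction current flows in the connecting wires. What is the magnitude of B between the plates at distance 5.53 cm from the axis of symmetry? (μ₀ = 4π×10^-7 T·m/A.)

By continuity the displacement current in the gap matches the conduction current: I_d = 0.0243 A.
For r < R the Ampère–Maxwell law gives B(2πr) = μ₀ I_d (r²/R²), so B = μ₀ I_d r/(2πR²) = (4π×10^-7)(0.0243)(0.0553)/(2π·0.114²) = 2.07×10^-8 T.

2.07×10^-8 T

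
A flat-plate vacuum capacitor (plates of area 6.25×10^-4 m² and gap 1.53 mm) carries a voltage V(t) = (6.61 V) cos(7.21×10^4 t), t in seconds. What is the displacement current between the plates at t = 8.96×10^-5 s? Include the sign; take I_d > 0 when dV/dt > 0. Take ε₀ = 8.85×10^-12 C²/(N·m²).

dV/dt = (6.61)(7.21×10^4)·−sin(6.46016) = -8.390×10^4 V/s.
I_d = C dV/dt with C = ε₀A/d = (8.85×10^-12)(6.25×10^-4)/(1.53×10^-3) = 3.615×10^-12 F, so I_d = (3.615×10^-12)(-8.390×10^4) = -3.03×10^-7 A.

-3.03×10^-7 A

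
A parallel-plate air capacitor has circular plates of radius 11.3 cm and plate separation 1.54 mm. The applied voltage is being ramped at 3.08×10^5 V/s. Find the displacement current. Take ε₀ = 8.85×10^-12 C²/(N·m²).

7.10×10^-5 A

C = ε₀A/d = (8.85×10^-12)(0.04011)/(1.54×10^-3) = 2.305×10^-10 F.
I_d = C dV/dt = (2.305×10^-10)(3.08×10^5) = 7.10×10^-5 A.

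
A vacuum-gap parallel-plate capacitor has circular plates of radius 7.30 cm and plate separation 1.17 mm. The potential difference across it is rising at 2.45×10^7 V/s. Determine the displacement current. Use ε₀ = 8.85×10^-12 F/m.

The displacement current equals the charging current C dV/dt. With C = ε₀A/d = (8.85×10^-12)(0.01674)/(1.17×10^-3) = 1.266×10^-10 F, I_d = (1.266×10^-10)(2.45×10^7) = 3.10×10^-3 A.

3.10×10^-3 A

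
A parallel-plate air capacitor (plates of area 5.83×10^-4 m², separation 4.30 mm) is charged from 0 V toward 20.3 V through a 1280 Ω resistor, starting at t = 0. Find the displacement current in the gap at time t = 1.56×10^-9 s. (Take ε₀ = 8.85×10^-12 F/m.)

C = ε₀A/d = (8.85×10^-12)(5.83×10^-4)/(4.30×10^-3) = 1.200×10^-12 F and τ = RC = 1.536×10^-9 s. I_d in the gap equals the RC charging current.
I_d(t) = (V₀/R) e^(−t/τ) = 0.01586 · e^(−1.016) = 5.74×10^-3 A.

5.74×10^-3 A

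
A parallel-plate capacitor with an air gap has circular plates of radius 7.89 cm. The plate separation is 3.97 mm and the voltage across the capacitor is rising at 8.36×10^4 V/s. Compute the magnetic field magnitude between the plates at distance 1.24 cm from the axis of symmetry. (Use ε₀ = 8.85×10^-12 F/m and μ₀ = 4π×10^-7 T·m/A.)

I_d = C dV/dt with C = ε₀πR²/d = 4.360×10^-11 F, so I_d = (4.360×10^-11)(8.36×10^4) = 3.645×10^-6 A.
For r < R the Ampère–Maxwell law gives B(2πr) = μ₀ I_d (r²/R²), so B = μ₀ I_d r/(2πR²) = (4π×10^-7)(3.645×10^-6)(0.0124)/(2π·0.0789²) = 1.45×10^-12 T.

1.45×10^-12 T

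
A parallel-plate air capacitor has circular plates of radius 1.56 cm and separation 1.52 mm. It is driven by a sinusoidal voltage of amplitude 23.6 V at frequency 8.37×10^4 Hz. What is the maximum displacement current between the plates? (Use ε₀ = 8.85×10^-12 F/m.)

5.52×10^-5 A

C = ε₀A/d = (8.85×10^-12)(7.645×10^-4)/(1.52×10^-3) = 4.451×10^-12 F; ω = 2πf = 5.259×10^5 rad/s.
I_d = C dV/dt, so |I_d|_max = C V₀ ω = (4.451×10^-12)(23.6)(5.259×10^5) = 5.52×10^-5 A.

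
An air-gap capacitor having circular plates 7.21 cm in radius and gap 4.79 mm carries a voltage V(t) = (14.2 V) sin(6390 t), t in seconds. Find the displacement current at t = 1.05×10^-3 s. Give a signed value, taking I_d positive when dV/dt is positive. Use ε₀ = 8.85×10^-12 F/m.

dE/dt = (V₀ω/d)·cos(ωt) with ωt = 6.7095 rad: (14.2)(6390)(0.9105)/(4.79×10^-3) = 1.725×10^7 V/(m·s).
I_d = ε₀ A dE/dt = (8.85×10^-12)(0.01633)(1.725×10^7) = 2.49×10^-6 A.

2.49×10^-6 A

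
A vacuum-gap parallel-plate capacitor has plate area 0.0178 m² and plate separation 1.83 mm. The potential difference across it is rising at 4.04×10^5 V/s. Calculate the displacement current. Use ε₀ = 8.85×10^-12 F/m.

3.48×10^-5 A

C = ε₀A/d = (8.85×10^-12)(0.0178)/(1.83×10^-3) = 8.608×10^-11 F.
I_d = C dV/dt = (8.608×10^-11)(4.04×10^5) = 3.48×10^-5 A.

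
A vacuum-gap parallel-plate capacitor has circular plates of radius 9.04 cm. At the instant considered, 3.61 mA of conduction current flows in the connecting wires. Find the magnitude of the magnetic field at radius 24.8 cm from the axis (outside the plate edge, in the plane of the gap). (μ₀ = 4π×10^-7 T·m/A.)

2.91×10^-9 T

No conduction current crosses the gap, so I_d there equals the 3.61×10^-3 A in the leads.
With r > R the enclosed displacement current is the full I_d; B = μ₀ I_d / (2πr) = 2.91×10^-9 T.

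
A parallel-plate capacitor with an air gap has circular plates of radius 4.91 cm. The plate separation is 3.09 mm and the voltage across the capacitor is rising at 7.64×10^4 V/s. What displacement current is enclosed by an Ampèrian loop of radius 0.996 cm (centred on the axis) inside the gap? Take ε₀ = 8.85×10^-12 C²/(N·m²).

6.82×10^-8 A

dE/dt = (dV/dt)/d = 2.472×10^7 V/(m·s); I_d = ε₀(πR²)(dE/dt) = (8.85×10^-12)(7.574×10^-3)(2.472×10^7) = 1.657×10^-6 A.
The field is uniform, so I_d,enc = I_d (r/R)² = (1.657×10^-6)(0.996/4.91)² = 6.82×10^-8 A.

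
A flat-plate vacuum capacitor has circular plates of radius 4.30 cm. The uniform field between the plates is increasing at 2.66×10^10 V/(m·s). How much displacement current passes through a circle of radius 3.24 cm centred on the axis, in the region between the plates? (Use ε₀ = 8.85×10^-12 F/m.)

7.76×10^-4 A

Total displacement current: I_d = ε₀(πR²)(dE/dt) = (8.85×10^-12)(5.809×10^-3)(2.66×10^10) = 1.367×10^-3 A.
Through an area πr² the displacement current is I_d·(πr²/πR²) = I_d (r/R)² = 7.76×10^-4 A.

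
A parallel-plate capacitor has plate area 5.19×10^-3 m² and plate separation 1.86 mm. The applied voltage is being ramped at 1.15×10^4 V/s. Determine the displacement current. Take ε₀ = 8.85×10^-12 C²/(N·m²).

2.84×10^-7 A

E = V/d so dE/dt = (dV/dt)/d = 6.183×10^6 V/(m·s), and I_d = ε₀ A dE/dt = (8.85×10^-12)(5.19×10^-3)(6.183×10^6) = 2.84×10^-7 A.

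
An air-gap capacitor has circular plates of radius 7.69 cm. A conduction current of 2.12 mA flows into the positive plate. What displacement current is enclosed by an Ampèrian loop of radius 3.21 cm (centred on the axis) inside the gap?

3.69×10^-4 A

No conduction current crosses the gap, so I_d there equals the 2.12×10^-3 A in the leads.
The field is uniform, so I_d,enc = I_d (r/R)² = (2.12×10^-3)(3.21/7.69)² = 3.69×10^-4 A.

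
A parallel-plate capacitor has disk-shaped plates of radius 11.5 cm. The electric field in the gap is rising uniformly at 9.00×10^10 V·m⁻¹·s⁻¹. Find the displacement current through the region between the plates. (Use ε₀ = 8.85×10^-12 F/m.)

0.0331 A

I_d = ε₀ A (dE/dt) = (8.85×10^-12)(0.04155 m²)(9.00×10^10) = 0.0331 A.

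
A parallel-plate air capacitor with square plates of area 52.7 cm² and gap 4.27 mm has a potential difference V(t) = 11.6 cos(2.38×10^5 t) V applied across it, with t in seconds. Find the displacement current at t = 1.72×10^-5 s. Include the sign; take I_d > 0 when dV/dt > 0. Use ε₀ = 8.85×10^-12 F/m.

C = ε₀A/d = (8.85×10^-12)(5.27×10^-3)/(4.27×10^-3) = 1.092×10^-11 F. dV/dt = V₀ω·−sin(ωt); at ωt = 4.0936 rad this factor is 0.8146.
I_d = C dV/dt = (1.092×10^-11)(11.6)(2.38×10^5)(0.8146) = 2.46×10^-5 A.

2.46×10^-5 A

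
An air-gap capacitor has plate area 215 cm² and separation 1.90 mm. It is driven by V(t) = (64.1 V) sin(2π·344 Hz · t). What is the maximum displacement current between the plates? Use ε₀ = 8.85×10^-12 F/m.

(dE/dt)_max = V₀ω/d = 7.291×10^7 V/(m·s); ω = 2πf = 2161 rad/s.
I_d,max = ε₀ A (dE/dt)_max = (8.85×10^-12)(0.0215)(7.291×10^7) = 1.39×10^-5 A.

1.39×10^-5 A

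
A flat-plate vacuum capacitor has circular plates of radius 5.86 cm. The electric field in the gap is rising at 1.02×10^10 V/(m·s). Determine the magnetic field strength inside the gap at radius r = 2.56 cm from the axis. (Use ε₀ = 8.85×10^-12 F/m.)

Total displacement current: I_d = ε₀(πR²)(dE/dt) = (8.85×10^-12)(0.01079)(1.02×10^10) = 9.740×10^-4 A.
For r < R the Ampère–Maxwell law gives B(2πr) = μ₀ I_d (r²/R²), so B = μ₀ I_d r/(2πR²) = (4π×10^-7)(9.740×10^-4)(0.0256)/(2π·0.0586²) = 1.45×10^-9 T.

1.45×10^-9 T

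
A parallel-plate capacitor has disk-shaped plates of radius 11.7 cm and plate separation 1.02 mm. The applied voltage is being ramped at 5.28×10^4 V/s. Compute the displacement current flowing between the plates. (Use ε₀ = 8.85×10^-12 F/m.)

E = V/d so dE/dt = (dV/dt)/d = 5.176×10^7 V/(m·s), and I_d = ε₀ A dE/dt = (8.85×10^-12)(0.04301)(5.176×10^7) = 1.97×10^-5 A.

1.97×10^-5 A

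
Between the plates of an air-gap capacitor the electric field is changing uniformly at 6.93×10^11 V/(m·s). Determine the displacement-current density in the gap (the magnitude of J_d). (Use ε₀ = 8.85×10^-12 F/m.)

6.13 A/m²

J_d = ε₀ dE/dt = (8.85×10^-12)(6.93×10^11) = 6.13 A/m².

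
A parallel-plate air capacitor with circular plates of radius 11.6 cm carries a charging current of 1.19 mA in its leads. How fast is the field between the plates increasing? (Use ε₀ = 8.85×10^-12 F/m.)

Charge continuity gives I_d = I = 1.19×10^-3 A between the plates.
Then dE/dt = I_d/(ε₀A) = 3.18×10^9 V/(m·s).

3.18×10^9 V/(m·s)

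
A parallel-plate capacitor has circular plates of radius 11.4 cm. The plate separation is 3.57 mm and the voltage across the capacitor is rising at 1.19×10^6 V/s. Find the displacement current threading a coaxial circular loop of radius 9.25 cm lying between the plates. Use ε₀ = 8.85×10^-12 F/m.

7.93×10^-5 A

I_d = C dV/dt with C = ε₀πR²/d = 1.012×10^-10 F, so I_d = (1.012×10^-10)(1.19×10^6) = 1.204×10^-4 A.
Through an area πr² the displacement current is I_d·(πr²/πR²) = I_d (r/R)² = 7.93×10^-5 A.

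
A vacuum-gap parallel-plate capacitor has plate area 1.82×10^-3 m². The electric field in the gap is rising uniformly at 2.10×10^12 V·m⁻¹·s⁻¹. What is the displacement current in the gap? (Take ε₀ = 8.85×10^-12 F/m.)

0.0338 A

With a uniform field, Φ_E = EA, so I_d = ε₀ A dE/dt = 0.0338 A.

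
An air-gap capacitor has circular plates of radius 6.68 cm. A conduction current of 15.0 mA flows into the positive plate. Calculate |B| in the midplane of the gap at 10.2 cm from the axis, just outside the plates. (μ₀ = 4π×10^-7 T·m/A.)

No conduction current crosses the gap, so I_d there equals the 0.0150 A in the leads.
For r ≥ R the full I_d is enclosed: B = μ₀ I_d/(2πr) = (4π×10^-7)(0.0150)/(2π·0.102) = 2.94×10^-8 T.

2.94×10^-8 T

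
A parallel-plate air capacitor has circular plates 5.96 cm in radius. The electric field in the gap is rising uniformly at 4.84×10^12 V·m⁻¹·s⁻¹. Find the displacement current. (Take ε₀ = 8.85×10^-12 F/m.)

0.478 A

With a uniform field, Φ_E = EA, so I_d = ε₀ A dE/dt = 0.478 A.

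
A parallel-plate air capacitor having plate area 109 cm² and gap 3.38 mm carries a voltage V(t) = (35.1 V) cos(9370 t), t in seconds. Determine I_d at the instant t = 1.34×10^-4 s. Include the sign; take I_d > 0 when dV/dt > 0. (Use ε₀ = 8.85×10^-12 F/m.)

-8.92×10^-6 A

dV/dt = (35.1)(9370)·−sin(1.25558) = -3.127×10^5 V/s.
I_d = C dV/dt with C = ε₀A/d = (8.85×10^-12)(0.0109)/(3.38×10^-3) = 2.854×10^-11 F, so I_d = (2.854×10^-11)(-3.127×10^5) = -8.92×10^-6 A.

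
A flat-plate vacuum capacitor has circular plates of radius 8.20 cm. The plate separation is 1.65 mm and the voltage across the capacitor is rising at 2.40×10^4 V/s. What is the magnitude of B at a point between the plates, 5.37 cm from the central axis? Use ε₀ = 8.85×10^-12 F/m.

4.34×10^-12 T

I_d = C dV/dt with C = ε₀πR²/d = 1.133×10^-10 F, so I_d = (1.133×10^-10)(2.40×10^4) = 2.719×10^-6 A.
For r < R the Ampère–Maxwell law gives B(2πr) = μ₀ I_d (r²/R²), so B = μ₀ I_d r/(2πR²) = (4π×10^-7)(2.719×10^-6)(0.0537)/(2π·0.0820²) = 4.34×10^-12 T.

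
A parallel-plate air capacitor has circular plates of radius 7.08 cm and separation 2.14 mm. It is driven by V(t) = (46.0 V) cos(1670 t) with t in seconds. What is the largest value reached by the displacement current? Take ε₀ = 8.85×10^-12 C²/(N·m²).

C = ε₀A/d = (8.85×10^-12)(0.01575)/(2.14×10^-3) = 6.513×10^-11 F; ω = 1670 rad/s.
I_d = C dV/dt, so |I_d|_max = C V₀ ω = (6.513×10^-11)(46.0)(1670) = 5.00×10^-6 A.

5.00×10^-6 A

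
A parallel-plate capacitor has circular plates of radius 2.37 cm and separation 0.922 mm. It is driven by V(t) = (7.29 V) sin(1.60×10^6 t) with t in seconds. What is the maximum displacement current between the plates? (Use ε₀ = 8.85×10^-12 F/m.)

(dE/dt)_max = V₀ω/d = 1.265×10^10 V/(m·s); ω = 1.60×10^6 rad/s.
I_d,max = ε₀ A (dE/dt)_max = (8.85×10^-12)(1.765×10^-3)(1.265×10^10) = 1.98×10^-4 A.

1.98×10^-4 A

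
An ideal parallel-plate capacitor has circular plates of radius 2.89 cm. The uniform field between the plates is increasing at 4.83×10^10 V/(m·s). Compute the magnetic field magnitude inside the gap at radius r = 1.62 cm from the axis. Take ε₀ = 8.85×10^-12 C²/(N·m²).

4.35×10^-9 T

Through the whole plate area (πR² = 2.624×10^-3 m²), I_d = ε₀ πR² dE/dt = 1.122×10^-3 A.
For r < R the Ampère–Maxwell law gives B(2πr) = μ₀ I_d (r²/R²), so B = μ₀ I_d r/(2πR²) = (4π×10^-7)(1.122×10^-3)(0.0162)/(2π·0.0289²) = 4.35×10^-9 T.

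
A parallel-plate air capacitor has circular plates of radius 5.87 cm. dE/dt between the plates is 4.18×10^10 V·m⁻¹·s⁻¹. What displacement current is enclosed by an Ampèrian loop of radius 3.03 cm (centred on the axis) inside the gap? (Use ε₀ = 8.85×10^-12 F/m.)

1.07×10^-3 A

Through the whole plate area (πR² = 0.01082 m²), I_d = ε₀ πR² dE/dt = 4.003×10^-3 A.
Since J_d is uniform, the enclosed fraction is (r/R)² = 0.2664, giving I_d,enc = 1.07×10^-3 A.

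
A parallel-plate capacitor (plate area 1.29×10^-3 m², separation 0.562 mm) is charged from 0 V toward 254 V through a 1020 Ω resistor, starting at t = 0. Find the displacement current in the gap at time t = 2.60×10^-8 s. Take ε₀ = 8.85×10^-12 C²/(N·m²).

0.0710 A

C = ε₀A/d = (8.85×10^-12)(1.29×10^-3)/(5.62×10^-4) = 2.031×10^-11 F and τ = RC = 2.072×10^-8 s. I_d in the gap equals the RC charging current.
I_d(t) = (V₀/R) e^(−t/τ) = 0.2490 · e^(−1.255) = 0.0710 A.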